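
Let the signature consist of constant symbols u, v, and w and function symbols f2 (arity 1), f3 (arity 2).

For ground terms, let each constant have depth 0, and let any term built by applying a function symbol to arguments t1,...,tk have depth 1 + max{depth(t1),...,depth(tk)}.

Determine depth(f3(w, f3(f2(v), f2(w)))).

3

depth(f2(v)) = 1 + depth(v) = 1 + 0 = 1
depth(f2(w)) = 1 + depth(w) = 1 + 0 = 1
depth(f3(f2(v), f2(w))) = 1 + max(1, 1) = 2
depth(f3(w, f3(f2(v), f2(w)))) = 1 + max(0, 2) = 3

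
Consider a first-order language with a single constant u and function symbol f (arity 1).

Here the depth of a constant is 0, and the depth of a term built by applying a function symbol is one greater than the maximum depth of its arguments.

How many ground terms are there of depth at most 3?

Write N_k for the number of ground terms of depth ≤ k. A term of depth ≤ k is either a constant or a function symbol applied to arguments of depth ≤ k−1, so N_k = 1 + N_{k-1}.
N_0 = 1
N_1 = 1 + 1 = 2
N_2 = 1 + 2 = 3
N_3 = 1 + 3 = 4

4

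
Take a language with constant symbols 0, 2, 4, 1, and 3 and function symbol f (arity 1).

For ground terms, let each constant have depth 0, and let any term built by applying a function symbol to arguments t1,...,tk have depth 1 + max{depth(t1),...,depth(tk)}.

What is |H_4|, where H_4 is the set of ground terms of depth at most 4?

Let N_k = |{terms of depth ≤ k}|. Then N_0 = 5 and N_k = 5 + N_{k-1} for k ≥ 1 (one summand per function symbol, arity giving the exponent).
N_0 = 5
N_1 = 5 + 5 = 10
N_2 = 5 + 10 = 15
N_3 = 5 + 15 = 20
N_4 = 5 + 20 = 25

25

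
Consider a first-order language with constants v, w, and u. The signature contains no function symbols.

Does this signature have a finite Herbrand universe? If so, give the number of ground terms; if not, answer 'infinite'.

3

There are no function symbols, so every ground term is one of the 3 constants.
The Herbrand universe is {v, w, u}, which is finite with 3 elements.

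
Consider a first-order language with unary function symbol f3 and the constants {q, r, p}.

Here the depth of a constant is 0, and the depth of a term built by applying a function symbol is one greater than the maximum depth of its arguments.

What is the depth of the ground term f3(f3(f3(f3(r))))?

4

depth(f3(r)) = 1 + depth(r) = 1 + 0 = 1
depth(f3(f3(r))) = 1 + depth(f3(r)) = 1 + 1 = 2
depth(f3(f3(f3(r)))) = 1 + depth(f3(f3(r))) = 1 + 2 = 3
depth(f3(f3(f3(f3(r))))) = 1 + depth(f3(f3(f3(r)))) = 1 + 3 = 4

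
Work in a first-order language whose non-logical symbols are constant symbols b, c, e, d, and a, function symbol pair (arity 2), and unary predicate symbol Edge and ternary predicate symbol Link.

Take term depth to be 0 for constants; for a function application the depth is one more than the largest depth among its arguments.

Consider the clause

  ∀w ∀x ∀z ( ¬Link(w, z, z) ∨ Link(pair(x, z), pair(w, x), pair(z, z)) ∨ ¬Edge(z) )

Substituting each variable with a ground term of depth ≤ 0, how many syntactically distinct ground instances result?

Ground terms of depth ≤ 0:
  Let N_k = |{terms of depth ≤ k}|. Then N_0 = 5 and N_k = 5 + N_{k-1}^2 for k ≥ 1 (one summand per function symbol, arity giving the exponent).
  N_0 = 5
So there are 5 ground terms available for substitution.
There are 3 variables to instantiate (w, x, z), each occurring in at least one literal, so different choices give different ground instances.
Number of ground instances = 5^3 = 125.

125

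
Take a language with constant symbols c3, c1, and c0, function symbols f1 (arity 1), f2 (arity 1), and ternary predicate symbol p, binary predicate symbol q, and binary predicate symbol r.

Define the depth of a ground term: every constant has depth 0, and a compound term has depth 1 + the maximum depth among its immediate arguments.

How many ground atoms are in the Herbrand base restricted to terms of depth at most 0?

First count ground terms of depth ≤ 0.
Let N_k count ground terms of depth at most k. Each non-constant term of depth ≤ k is some function symbol applied to depth-≤(k−1) arguments, giving N_k = 3 + N_{k-1} + N_{k-1}.
N_0 = 3
So |H| = 3.
Ground atoms are formed by filling each argument slot of a predicate with a term from H, so an r-ary predicate gives |H|^r atoms:
  p: 3^3 = 27;  q: 3^2 = 9;  r: 3^2 = 9
Total ground atoms: 27 + 9 + 9 = 45.

45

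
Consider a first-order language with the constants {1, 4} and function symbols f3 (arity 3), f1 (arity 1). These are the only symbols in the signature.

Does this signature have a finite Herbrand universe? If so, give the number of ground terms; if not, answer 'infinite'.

infinite

The signature has at least one function symbol (f3, arity 3) and at least one constant (1).
Iterating f3 gives infinitely many distinct ground terms: 1, f3(1, 1, 1), f3(f3(1, 1, 1), f3(1, 1, 1), f3(1, 1, 1)), ...
So the Herbrand universe is infinite.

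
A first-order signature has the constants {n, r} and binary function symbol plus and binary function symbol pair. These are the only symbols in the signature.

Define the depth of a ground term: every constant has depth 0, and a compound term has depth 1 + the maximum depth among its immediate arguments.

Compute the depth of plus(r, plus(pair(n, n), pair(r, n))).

depth(pair(n, n)) = 1 + max(0, 0) = 1
depth(pair(r, n)) = 1 + max(0, 0) = 1
depth(plus(pair(n, n), pair(r, n))) = 1 + max(1, 1) = 2
depth(plus(r, plus(pair(n, n), pair(r, n)))) = 1 + max(0, 2) = 3

3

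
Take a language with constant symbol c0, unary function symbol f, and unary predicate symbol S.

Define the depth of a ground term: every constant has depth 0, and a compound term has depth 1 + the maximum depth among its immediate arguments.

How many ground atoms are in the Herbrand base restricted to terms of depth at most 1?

2

First count ground terms of depth ≤ 1.
Let N_k = |{terms of depth ≤ k}|. Then N_0 = 1 and N_k = 1 + N_{k-1} for k ≥ 1 (one summand per function symbol, arity giving the exponent).
N_0 = 1
N_1 = 1 + 1 = 2
So |H| = 2.
Each predicate of arity r yields |H|^r ground atoms (one per choice of an r-tuple from H):
  S: 2
Total ground atoms: 2.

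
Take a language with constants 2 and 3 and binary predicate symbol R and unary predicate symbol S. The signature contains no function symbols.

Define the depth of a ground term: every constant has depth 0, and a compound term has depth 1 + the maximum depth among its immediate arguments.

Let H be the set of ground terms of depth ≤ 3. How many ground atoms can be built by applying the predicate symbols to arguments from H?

First count ground terms of depth ≤ 3.
With no function symbols every ground term is a constant, so there are exactly 2 ground terms at every depth bound.
N_0 = 2
N_1 = 2
N_2 = 2
N_3 = 2
Explicitly: 2, 3.
So |H| = 2.
A ground atom is a predicate applied to a tuple of terms from H, so the count is the sum over predicates of |H|^arity:
  R: 2^2 = 4;  S: 2
Total ground atoms: 4 + 2 = 6.

6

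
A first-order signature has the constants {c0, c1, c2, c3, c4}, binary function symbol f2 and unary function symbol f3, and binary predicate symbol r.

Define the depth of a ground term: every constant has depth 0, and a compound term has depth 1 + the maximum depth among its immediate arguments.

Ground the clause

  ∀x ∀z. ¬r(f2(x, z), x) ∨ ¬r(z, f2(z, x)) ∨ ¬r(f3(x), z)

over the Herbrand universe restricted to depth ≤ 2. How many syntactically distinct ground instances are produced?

1600225

Ground terms of depth ≤ 2:
  Let N_k count ground terms of depth at most k. Each non-constant term of depth ≤ k is some function symbol applied to depth-≤(k−1) arguments, giving N_k = 5 + N_{k-1}^2 + N_{k-1}.
  N_0 = 5
  N_1 = 5 + 5^2 + 5 = 35
  N_2 = 5 + 35^2 + 35 = 1265
So there are 1265 ground terms available for substitution.
There are 2 variables to instantiate (x, z), each occurring in at least one literal, so different choices give different ground instances.
Number of ground instances = 1265^2 = 1600225.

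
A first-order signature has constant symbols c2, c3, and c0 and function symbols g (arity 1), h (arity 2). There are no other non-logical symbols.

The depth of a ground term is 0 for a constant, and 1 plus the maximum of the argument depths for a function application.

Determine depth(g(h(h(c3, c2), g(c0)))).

3

depth(h(c3, c2)) = 1 + max(0, 0) = 1
depth(g(c0)) = 1 + depth(c0) = 1 + 0 = 1
depth(h(h(c3, c2), g(c0))) = 1 + max(1, 1) = 2
depth(g(h(h(c3, c2), g(c0)))) = 1 + depth(h(h(c3, c2), g(c0))) = 1 + 2 = 3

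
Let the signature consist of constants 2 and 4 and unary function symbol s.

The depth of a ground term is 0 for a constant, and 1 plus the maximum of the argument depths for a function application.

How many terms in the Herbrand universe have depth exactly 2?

Let N_k = |{terms of depth ≤ k}|. Then N_0 = 2 and N_k = 2 + N_{k-1} for k ≥ 1 (one summand per function symbol, arity giving the exponent).
N_0 = 2
N_1 = 2 + 2 = 4
N_2 = 2 + 4 = 6
Terms of depth exactly 2: N_2 − N_1 = 6 − 4 = 2.

2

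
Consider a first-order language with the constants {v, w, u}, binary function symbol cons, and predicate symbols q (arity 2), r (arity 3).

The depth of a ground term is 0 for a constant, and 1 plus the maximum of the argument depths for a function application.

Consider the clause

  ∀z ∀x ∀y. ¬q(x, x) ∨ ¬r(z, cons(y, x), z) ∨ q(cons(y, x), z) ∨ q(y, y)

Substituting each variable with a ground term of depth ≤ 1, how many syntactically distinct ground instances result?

1728

Ground terms of depth ≤ 1:
  Count level by level. With function symbols cons/2, the terms of depth ≤ k are the 3 constants together with each function applied to depth-≤(k−1) tuples, so N_k = 3 + N_{k-1}^2.
  N_0 = 3
  N_1 = 3 + 3^2 = 12
  Explicitly: v, w, u, cons(v, v), cons(v, w), cons(v, u), cons(w, v), cons(w, w), cons(w, u), cons(u, v), cons(u, w), cons(u, u).
So there are 12 ground terms available for substitution.
There are 3 variables to instantiate (z, x, y), each occurring in at least one literal, so different choices give different ground instances.
Number of ground instances = 12^3 = 1728.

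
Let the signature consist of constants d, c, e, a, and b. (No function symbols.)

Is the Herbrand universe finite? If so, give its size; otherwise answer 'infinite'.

5

There are no function symbols, so every ground term is one of the 5 constants.
The Herbrand universe is {d, c, e, a, b}, which is finite with 5 elements.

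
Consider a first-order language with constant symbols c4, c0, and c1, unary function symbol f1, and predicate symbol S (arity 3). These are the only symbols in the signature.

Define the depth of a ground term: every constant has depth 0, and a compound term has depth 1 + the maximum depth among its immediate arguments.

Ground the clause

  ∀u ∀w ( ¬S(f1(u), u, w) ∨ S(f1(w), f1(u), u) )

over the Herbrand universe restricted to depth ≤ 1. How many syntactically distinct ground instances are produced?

Ground terms of depth ≤ 1:
  Let N_k count ground terms of depth at most k. Each non-constant term of depth ≤ k is some function symbol applied to depth-≤(k−1) arguments, giving N_k = 3 + N_{k-1}.
  N_0 = 3
  N_1 = 3 + 3 = 6
  Explicitly: c4, c0, c1, f1(c4), f1(c0), f1(c1).
So there are 6 ground terms available for substitution.
There are 2 variables to instantiate (u, w), each occurring in at least one literal, so different choices give different ground instances.
Number of ground instances = 6^2 = 36.

36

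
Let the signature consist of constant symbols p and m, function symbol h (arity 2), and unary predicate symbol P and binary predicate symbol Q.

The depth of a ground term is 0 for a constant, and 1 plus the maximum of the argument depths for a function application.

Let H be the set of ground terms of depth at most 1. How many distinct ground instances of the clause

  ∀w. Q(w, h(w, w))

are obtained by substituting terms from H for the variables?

Ground terms of depth ≤ 1:
  Write N_k for the number of ground terms of depth ≤ k. A term of depth ≤ k is either a constant or a function symbol applied to arguments of depth ≤ k−1, so N_k = 2 + N_{k-1}^2.
  N_0 = 2
  N_1 = 2 + 2^2 = 6
  Explicitly: p, m, h(p, p), h(p, m), h(m, p), h(m, m).
So there are 6 ground terms available for substitution.
The body mentions the single quantified variable w; since ground terms form a free algebra, no two substitutions collapse to the same formula.
Number of ground instances = 6.

6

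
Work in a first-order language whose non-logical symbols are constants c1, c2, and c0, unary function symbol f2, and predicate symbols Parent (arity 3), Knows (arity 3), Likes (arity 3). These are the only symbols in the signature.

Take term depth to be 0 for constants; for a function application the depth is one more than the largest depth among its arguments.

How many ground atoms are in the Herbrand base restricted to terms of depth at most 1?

First count ground terms of depth ≤ 1.
Count level by level. With function symbols f2/1, the terms of depth ≤ k are the 3 constants together with each function applied to depth-≤(k−1) tuples, so N_k = 3 + N_{k-1}.
N_0 = 3
N_1 = 3 + 3 = 6
Explicitly: c1, c2, c0, f2(c1), f2(c2), f2(c0).
So |H| = 6.
Ground atoms are formed by filling each argument slot of a predicate with a term from H, so an r-ary predicate gives |H|^r atoms:
  Parent: 6^3 = 216;  Knows: 6^3 = 216;  Likes: 6^3 = 216
Total ground atoms: 216 + 216 + 216 = 648.

648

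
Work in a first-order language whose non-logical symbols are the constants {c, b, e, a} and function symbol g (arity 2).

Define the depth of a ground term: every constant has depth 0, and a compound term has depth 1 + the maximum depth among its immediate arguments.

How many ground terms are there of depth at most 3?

Write N_k for the number of ground terms of depth ≤ k. A term of depth ≤ k is either a constant or a function symbol applied to arguments of depth ≤ k−1, so N_k = 4 + N_{k-1}^2.
N_0 = 4
N_1 = 4 + 4^2 = 20
N_2 = 4 + 20^2 = 404
N_3 = 4 + 404^2 = 163220

163220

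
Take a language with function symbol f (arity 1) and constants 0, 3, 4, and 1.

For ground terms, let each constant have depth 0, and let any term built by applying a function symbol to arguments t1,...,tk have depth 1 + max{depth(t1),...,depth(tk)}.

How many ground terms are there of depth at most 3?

Let N_k = |{terms of depth ≤ k}|. Then N_0 = 4 and N_k = 4 + N_{k-1} for k ≥ 1 (one summand per function symbol, arity giving the exponent).
N_0 = 4
N_1 = 4 + 4 = 8
N_2 = 4 + 8 = 12
N_3 = 4 + 12 = 16

16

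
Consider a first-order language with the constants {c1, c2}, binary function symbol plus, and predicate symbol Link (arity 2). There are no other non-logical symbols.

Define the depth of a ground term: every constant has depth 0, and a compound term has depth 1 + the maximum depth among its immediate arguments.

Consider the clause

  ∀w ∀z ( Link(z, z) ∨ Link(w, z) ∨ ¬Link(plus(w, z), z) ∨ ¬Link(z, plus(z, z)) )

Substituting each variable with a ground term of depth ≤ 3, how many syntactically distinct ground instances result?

Ground terms of depth ≤ 3:
  Count level by level. With function symbols plus/2, the terms of depth ≤ k are the 2 constants together with each function applied to depth-≤(k−1) tuples, so N_k = 2 + N_{k-1}^2.
  N_0 = 2
  N_1 = 2 + 2^2 = 6
  N_2 = 2 + 6^2 = 38
  N_3 = 2 + 38^2 = 1446
So there are 1446 ground terms available for substitution.
The clause has 2 distinct variables (w, z), each appearing in the body. In the free term algebra distinct substitutions yield syntactically distinct ground instances.
Number of ground instances = 1446^2 = 2090916.

2090916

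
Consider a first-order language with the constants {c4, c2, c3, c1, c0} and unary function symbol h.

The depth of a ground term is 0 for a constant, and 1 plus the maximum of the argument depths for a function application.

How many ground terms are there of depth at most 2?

Count level by level. With function symbols h/1, the terms of depth ≤ k are the 5 constants together with each function applied to depth-≤(k−1) tuples, so N_k = 5 + N_{k-1}.
N_0 = 5
N_1 = 5 + 5 = 10
N_2 = 5 + 10 = 15

15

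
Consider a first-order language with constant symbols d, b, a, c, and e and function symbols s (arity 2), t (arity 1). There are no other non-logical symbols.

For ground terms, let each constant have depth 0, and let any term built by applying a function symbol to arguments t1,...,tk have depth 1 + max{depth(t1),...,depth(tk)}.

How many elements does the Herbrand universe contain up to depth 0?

5

If N_k denotes the number of depth-≤k ground terms, the 5 constants give N_0 = 5, and each function symbol of arity r contributes N_{k-1}^r new terms at level k: N_k = 5 + N_{k-1}^2 + N_{k-1}.
N_0 = 5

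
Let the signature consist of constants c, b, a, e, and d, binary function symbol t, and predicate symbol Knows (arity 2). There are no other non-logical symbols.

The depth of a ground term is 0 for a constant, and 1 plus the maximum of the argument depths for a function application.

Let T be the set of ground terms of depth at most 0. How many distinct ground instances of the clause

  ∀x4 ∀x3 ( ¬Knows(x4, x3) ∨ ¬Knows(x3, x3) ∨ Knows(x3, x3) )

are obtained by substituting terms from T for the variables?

25

Ground terms of depth ≤ 0:
  Let N_k = |{terms of depth ≤ k}|. Then N_0 = 5 and N_k = 5 + N_{k-1}^2 for k ≥ 1 (one summand per function symbol, arity giving the exponent).
  N_0 = 5
So there are 5 ground terms available for substitution.
Each of x4, x3 ranges independently over the available ground terms, and distinct assignments produce distinct instances.
Number of ground instances = 5^2 = 25.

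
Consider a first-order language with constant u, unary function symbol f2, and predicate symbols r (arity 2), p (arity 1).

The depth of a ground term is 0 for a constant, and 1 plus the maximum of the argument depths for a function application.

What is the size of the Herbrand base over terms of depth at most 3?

20

First count ground terms of depth ≤ 3.
Let N_k = |{terms of depth ≤ k}|. Then N_0 = 1 and N_k = 1 + N_{k-1} for k ≥ 1 (one summand per function symbol, arity giving the exponent).
N_0 = 1
N_1 = 1 + 1 = 2
N_2 = 1 + 2 = 3
N_3 = 1 + 3 = 4
Explicitly: u, f2(u), f2(f2(u)), f2(f2(f2(u))).
So |H| = 4.
Each predicate of arity r yields |H|^r ground atoms (one per choice of an r-tuple from H):
  r: 4^2 = 16;  p: 4
Total ground atoms: 16 + 4 = 20.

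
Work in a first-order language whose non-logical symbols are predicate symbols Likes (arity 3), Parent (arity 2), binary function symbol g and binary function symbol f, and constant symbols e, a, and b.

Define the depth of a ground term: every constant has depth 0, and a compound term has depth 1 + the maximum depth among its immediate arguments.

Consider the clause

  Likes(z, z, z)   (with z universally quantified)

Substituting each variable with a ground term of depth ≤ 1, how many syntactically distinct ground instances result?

21

Ground terms of depth ≤ 1:
  Count level by level. With function symbols g/2, f/2, the terms of depth ≤ k are the 3 constants together with each function applied to depth-≤(k−1) tuples, so N_k = 3 + N_{k-1}^2 + N_{k-1}^2.
  N_0 = 3
  N_1 = 3 + 3^2 + 3^2 = 21
So there are 21 ground terms available for substitution.
There is 1 variable to instantiate (z),  occurring in at least one literal, so different choices give different ground instances.
Number of ground instances = 21.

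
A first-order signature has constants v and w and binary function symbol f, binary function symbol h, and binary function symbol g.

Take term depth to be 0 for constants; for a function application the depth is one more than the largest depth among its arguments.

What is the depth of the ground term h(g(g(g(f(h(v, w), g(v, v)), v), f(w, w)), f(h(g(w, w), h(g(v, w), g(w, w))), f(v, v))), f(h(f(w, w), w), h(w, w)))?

depth(h(v, w)) = 1 + max(0, 0) = 1
depth(g(v, v)) = 1 + max(0, 0) = 1
depth(f(h(v, w), g(v, v))) = 1 + max(1, 1) = 2
depth(g(f(h(v, w), g(v, v)), v)) = 1 + max(2, 0) = 3
depth(f(w, w)) = 1 + max(0, 0) = 1
depth(g(g(f(h(v, w), g(v, v)), v), f(w, w))) = 1 + max(3, 1) = 4
depth(g(w, w)) = 1 + max(0, 0) = 1
depth(g(v, w)) = 1 + max(0, 0) = 1
depth(h(g(v, w), g(w, w))) = 1 + max(1, 1) = 2
depth(h(g(w, w), h(g(v, w), g(w, w)))) = 1 + max(1, 2) = 3
depth(f(v, v)) = 1 + max(0, 0) = 1
depth(f(h(g(w, w), h(g(v, w), g(w, w))), f(v, v))) = 1 + max(3, 1) = 4
depth(g(g(g(f(h(v, w), g(v, v)), v), f(w, w)), f(h(g(w, w), h(g(v, w), g(w, w))), f(v, v)))) = 1 + max(4, 4) = 5
depth(h(f(w, w), w)) = 1 + max(1, 0) = 2
depth(h(w, w)) = 1 + max(0, 0) = 1
depth(f(h(f(w, w), w), h(w, w))) = 1 + max(2, 1) = 3
depth(h(g(g(g(f(h(v, w), g(v, v)), v), f(w, w)), f(h(g(w, w), h(g(v, w), g(w, w))), f(v, v))), f(h(f(w, w), w), h(w, w)))) = 1 + max(5, 3) = 6

6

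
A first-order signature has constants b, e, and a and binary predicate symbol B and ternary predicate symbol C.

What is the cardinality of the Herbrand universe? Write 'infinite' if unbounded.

There are no function symbols, so every ground term is one of the 3 constants.
The Herbrand universe is {b, e, a}, which is finite with 3 elements.

3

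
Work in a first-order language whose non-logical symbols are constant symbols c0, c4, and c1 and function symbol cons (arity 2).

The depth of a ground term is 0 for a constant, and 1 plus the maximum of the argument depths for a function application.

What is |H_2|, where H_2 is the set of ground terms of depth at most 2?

Count level by level. With function symbols cons/2, the terms of depth ≤ k are the 3 constants together with each function applied to depth-≤(k−1) tuples, so N_k = 3 + N_{k-1}^2.
N_0 = 3
N_1 = 3 + 3^2 = 12
N_2 = 3 + 12^2 = 147

147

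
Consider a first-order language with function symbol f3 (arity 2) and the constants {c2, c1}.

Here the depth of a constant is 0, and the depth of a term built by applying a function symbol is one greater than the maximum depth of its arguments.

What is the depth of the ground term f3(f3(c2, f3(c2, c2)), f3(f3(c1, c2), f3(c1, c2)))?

depth(f3(c2, c2)) = 1 + max(0, 0) = 1
depth(f3(c2, f3(c2, c2))) = 1 + max(0, 1) = 2
depth(f3(c1, c2)) = 1 + max(0, 0) = 1
depth(f3(f3(c1, c2), f3(c1, c2))) = 1 + max(1, 1) = 2
depth(f3(f3(c2, f3(c2, c2)), f3(f3(c1, c2), f3(c1, c2)))) = 1 + max(2, 2) = 3

3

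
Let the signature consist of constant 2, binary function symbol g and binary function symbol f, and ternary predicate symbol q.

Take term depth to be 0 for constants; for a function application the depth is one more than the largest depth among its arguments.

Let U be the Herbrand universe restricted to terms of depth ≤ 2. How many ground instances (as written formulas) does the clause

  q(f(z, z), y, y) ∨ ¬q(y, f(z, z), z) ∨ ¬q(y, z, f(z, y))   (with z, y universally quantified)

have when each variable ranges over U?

Ground terms of depth ≤ 2:
  Let N_k = |{terms of depth ≤ k}|. Then N_0 = 1 and N_k = 1 + N_{k-1}^2 + N_{k-1}^2 for k ≥ 1 (one summand per function symbol, arity giving the exponent).
  N_0 = 1
  N_1 = 1 + 1^2 + 1^2 = 3
  N_2 = 1 + 3^2 + 3^2 = 19
So there are 19 ground terms available for substitution.
The clause has 2 distinct variables (z, y), each appearing in the body. In the free term algebra distinct substitutions yield syntactically distinct ground instances.
Number of ground instances = 19^2 = 361.

361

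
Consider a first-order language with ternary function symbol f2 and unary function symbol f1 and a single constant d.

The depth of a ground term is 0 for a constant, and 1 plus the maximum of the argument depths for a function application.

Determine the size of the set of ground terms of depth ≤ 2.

Let N_k count ground terms of depth at most k. Each non-constant term of depth ≤ k is some function symbol applied to depth-≤(k−1) arguments, giving N_k = 1 + N_{k-1}^3 + N_{k-1}.
N_0 = 1
N_1 = 1 + 1^3 + 1 = 3
N_2 = 1 + 3^3 + 3 = 31

31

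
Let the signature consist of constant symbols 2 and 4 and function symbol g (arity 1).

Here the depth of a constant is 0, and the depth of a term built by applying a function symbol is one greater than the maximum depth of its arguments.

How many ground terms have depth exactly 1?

2

Let N_k count ground terms of depth at most k. Each non-constant term of depth ≤ k is some function symbol applied to depth-≤(k−1) arguments, giving N_k = 2 + N_{k-1}.
N_0 = 2
N_1 = 2 + 2 = 4
Terms of depth exactly 1: N_1 − N_0 = 4 − 2 = 2.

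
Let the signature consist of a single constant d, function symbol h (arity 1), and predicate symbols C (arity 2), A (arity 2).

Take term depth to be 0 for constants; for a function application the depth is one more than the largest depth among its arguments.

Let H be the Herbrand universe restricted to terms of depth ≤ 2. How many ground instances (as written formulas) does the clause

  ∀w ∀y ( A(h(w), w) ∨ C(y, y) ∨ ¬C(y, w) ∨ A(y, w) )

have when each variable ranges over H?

Ground terms of depth ≤ 2:
  If N_k denotes the number of depth-≤k ground terms, the 1 constant gives N_0 = 1, and each function symbol of arity r contributes N_{k-1}^r new terms at level k: N_k = 1 + N_{k-1}.
  N_0 = 1
  N_1 = 1 + 1 = 2
  N_2 = 1 + 2 = 3
So there are 3 ground terms available for substitution.
Each of w, y ranges independently over the available ground terms, and distinct assignments produce distinct instances.
Number of ground instances = 3^2 = 9.

9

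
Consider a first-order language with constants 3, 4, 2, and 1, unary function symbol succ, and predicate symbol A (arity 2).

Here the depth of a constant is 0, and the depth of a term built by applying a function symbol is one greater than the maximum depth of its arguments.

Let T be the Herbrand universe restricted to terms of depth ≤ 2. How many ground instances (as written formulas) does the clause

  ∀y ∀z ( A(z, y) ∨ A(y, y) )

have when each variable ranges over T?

Ground terms of depth ≤ 2:
  Write N_k for the number of ground terms of depth ≤ k. A term of depth ≤ k is either a constant or a function symbol applied to arguments of depth ≤ k−1, so N_k = 4 + N_{k-1}.
  N_0 = 4
  N_1 = 4 + 4 = 8
  N_2 = 4 + 8 = 12
So there are 12 ground terms available for substitution.
The body mentions every one of the 2 quantified variables; since ground terms form a free algebra, no two substitutions collapse to the same formula.
Number of ground instances = 12^2 = 144.

144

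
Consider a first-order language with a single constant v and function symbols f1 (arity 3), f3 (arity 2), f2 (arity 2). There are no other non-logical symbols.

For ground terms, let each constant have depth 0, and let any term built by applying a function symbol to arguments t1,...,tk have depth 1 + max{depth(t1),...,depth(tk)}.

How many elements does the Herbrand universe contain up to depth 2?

97

Count level by level. With function symbols f1/3, f3/2, f2/2, the terms of depth ≤ k are the 1 constant together with each function applied to depth-≤(k−1) tuples, so N_k = 1 + N_{k-1}^3 + N_{k-1}^2 + N_{k-1}^2.
N_0 = 1
N_1 = 1 + 1^3 + 1^2 + 1^2 = 4
N_2 = 1 + 4^3 + 4^2 + 4^2 = 97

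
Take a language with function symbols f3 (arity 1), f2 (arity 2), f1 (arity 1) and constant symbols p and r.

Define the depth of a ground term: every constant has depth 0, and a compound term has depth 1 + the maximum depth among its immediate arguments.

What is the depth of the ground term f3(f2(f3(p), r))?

3

depth(f3(p)) = 1 + depth(p) = 1 + 0 = 1
depth(f2(f3(p), r)) = 1 + max(1, 0) = 2
depth(f3(f2(f3(p), r))) = 1 + depth(f2(f3(p), r)) = 1 + 2 = 3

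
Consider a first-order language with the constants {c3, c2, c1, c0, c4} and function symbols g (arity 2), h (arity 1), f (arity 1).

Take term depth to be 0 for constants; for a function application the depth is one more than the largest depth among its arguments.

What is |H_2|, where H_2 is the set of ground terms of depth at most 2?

1685

If N_k denotes the number of depth-≤k ground terms, the 5 constants give N_0 = 5, and each function symbol of arity r contributes N_{k-1}^r new terms at level k: N_k = 5 + N_{k-1}^2 + N_{k-1} + N_{k-1}.
N_0 = 5
N_1 = 5 + 5^2 + 5 + 5 = 40
N_2 = 5 + 40^2 + 40 + 40 = 1685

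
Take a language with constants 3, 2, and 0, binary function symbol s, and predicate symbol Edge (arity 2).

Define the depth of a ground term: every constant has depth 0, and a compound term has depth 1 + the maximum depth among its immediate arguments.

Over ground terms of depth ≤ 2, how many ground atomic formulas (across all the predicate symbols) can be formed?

First count ground terms of depth ≤ 2.
Write N_k for the number of ground terms of depth ≤ k. A term of depth ≤ k is either a constant or a function symbol applied to arguments of depth ≤ k−1, so N_k = 3 + N_{k-1}^2.
N_0 = 3
N_1 = 3 + 3^2 = 12
N_2 = 3 + 12^2 = 147
So |H| = 147.
For each predicate symbol, the number of ground atoms is |H| raised to its arity; summing:
  Edge: 147^2 = 21609
Total ground atoms: 21609.

21609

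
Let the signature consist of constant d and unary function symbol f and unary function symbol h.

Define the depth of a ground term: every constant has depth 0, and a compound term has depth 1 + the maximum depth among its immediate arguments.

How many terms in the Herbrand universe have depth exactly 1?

If N_k denotes the number of depth-≤k ground terms, the 1 constant gives N_0 = 1, and each function symbol of arity r contributes N_{k-1}^r new terms at level k: N_k = 1 + N_{k-1} + N_{k-1}.
N_0 = 1
N_1 = 1 + 1 + 1 = 3
Terms of depth exactly 1: N_1 − N_0 = 3 − 1 = 2.

2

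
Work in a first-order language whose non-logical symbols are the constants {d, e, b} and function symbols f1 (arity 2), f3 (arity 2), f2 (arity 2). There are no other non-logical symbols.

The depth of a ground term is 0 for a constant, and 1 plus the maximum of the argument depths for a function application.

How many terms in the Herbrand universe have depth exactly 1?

Write N_k for the number of ground terms of depth ≤ k. A term of depth ≤ k is either a constant or a function symbol applied to arguments of depth ≤ k−1, so N_k = 3 + N_{k-1}^2 + N_{k-1}^2 + N_{k-1}^2.
N_0 = 3
N_1 = 3 + 3^2 + 3^2 + 3^2 = 30
Terms of depth exactly 1: N_1 − N_0 = 30 − 3 = 27.

27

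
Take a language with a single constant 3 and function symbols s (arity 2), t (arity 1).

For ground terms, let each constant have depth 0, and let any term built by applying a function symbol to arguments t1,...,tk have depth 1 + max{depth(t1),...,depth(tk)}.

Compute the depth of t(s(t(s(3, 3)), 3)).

4

depth(s(3, 3)) = 1 + max(0, 0) = 1
depth(t(s(3, 3))) = 1 + depth(s(3, 3)) = 1 + 1 = 2
depth(s(t(s(3, 3)), 3)) = 1 + max(2, 0) = 3
depth(t(s(t(s(3, 3)), 3))) = 1 + depth(s(t(s(3, 3)), 3)) = 1 + 3 = 4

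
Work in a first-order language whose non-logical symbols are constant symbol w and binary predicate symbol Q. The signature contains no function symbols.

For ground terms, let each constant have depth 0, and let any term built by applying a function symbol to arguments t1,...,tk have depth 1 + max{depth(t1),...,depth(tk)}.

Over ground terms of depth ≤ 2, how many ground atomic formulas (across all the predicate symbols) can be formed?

First count ground terms of depth ≤ 2.
With no function symbols every ground term is a constant, so there is exactly 1 ground term at every depth bound.
N_0 = 1
N_1 = 1
N_2 = 1
Explicitly: w.
So |H| = 1.
A ground atom is a predicate applied to a tuple of terms from H, so the count is the sum over predicates of |H|^arity:
  Q: 1^2 = 1
Total ground atoms: 1.

1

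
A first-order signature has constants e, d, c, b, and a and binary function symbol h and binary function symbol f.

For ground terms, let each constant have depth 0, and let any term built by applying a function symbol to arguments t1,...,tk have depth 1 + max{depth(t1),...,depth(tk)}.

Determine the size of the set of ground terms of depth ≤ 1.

Write N_k for the number of ground terms of depth ≤ k. A term of depth ≤ k is either a constant or a function symbol applied to arguments of depth ≤ k−1, so N_k = 5 + N_{k-1}^2 + N_{k-1}^2.
N_0 = 5
N_1 = 5 + 5^2 + 5^2 = 55

55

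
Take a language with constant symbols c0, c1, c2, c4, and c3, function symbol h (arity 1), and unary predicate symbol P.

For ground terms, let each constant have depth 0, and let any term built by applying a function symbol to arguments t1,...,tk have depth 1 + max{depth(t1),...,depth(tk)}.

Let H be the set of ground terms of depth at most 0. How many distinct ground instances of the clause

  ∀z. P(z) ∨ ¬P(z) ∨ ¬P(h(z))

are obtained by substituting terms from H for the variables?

5

Ground terms of depth ≤ 0:
  Let N_k = |{terms of depth ≤ k}|. Then N_0 = 5 and N_k = 5 + N_{k-1} for k ≥ 1 (one summand per function symbol, arity giving the exponent).
  N_0 = 5
  Explicitly: c0, c1, c2, c4, c3.
So there are 5 ground terms available for substitution.
There is 1 variable to instantiate (z),  occurring in at least one literal, so different choices give different ground instances.
Number of ground instances = 5.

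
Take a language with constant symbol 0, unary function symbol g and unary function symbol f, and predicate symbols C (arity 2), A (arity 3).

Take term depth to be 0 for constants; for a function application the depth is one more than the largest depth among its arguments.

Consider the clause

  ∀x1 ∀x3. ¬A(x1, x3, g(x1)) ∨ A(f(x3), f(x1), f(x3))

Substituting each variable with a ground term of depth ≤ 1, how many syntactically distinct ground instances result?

9

Ground terms of depth ≤ 1:
  If N_k denotes the number of depth-≤k ground terms, the 1 constant gives N_0 = 1, and each function symbol of arity r contributes N_{k-1}^r new terms at level k: N_k = 1 + N_{k-1} + N_{k-1}.
  N_0 = 1
  N_1 = 1 + 1 + 1 = 3
  Explicitly: 0, g(0), f(0).
So there are 3 ground terms available for substitution.
The body mentions every one of the 2 quantified variables; since ground terms form a free algebra, no two substitutions collapse to the same formula.
Number of ground instances = 3^2 = 9.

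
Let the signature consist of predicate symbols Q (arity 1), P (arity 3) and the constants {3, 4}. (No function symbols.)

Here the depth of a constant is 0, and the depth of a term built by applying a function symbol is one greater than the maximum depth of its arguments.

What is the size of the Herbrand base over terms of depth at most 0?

First count ground terms of depth ≤ 0.
With no function symbols every ground term is a constant, so there are exactly 2 ground terms at every depth bound.
N_0 = 2
Explicitly: 3, 4.
So |H| = 2.
A ground atom is a predicate applied to a tuple of terms from H, so the count is the sum over predicates of |H|^arity:
  Q: 2;  P: 2^3 = 8
Total ground atoms: 2 + 8 = 10.

10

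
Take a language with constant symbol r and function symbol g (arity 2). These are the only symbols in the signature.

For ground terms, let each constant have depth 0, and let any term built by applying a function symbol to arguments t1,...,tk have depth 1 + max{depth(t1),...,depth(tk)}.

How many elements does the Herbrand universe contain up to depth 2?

5

Let N_k = |{terms of depth ≤ k}|. Then N_0 = 1 and N_k = 1 + N_{k-1}^2 for k ≥ 1 (one summand per function symbol, arity giving the exponent).
N_0 = 1
N_1 = 1 + 1^2 = 2
N_2 = 1 + 2^2 = 5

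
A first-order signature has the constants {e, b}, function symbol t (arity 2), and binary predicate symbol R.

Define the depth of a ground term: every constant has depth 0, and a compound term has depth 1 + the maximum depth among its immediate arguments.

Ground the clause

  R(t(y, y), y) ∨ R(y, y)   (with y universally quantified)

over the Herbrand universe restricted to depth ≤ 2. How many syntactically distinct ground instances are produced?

38

Ground terms of depth ≤ 2:
  If N_k denotes the number of depth-≤k ground terms, the 2 constants give N_0 = 2, and each function symbol of arity r contributes N_{k-1}^r new terms at level k: N_k = 2 + N_{k-1}^2.
  N_0 = 2
  N_1 = 2 + 2^2 = 6
  N_2 = 2 + 6^2 = 38
So there are 38 ground terms available for substitution.
The variable y ranges independently over the available ground terms, and distinct assignments produce distinct instances.
Number of ground instances = 38.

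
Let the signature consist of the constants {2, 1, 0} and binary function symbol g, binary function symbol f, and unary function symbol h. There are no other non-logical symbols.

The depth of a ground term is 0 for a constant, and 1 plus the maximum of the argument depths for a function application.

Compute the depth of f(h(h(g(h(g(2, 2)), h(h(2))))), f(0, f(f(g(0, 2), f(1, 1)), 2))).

6

depth(g(2, 2)) = 1 + max(0, 0) = 1
depth(h(g(2, 2))) = 1 + depth(g(2, 2)) = 1 + 1 = 2
depth(h(2)) = 1 + depth(2) = 1 + 0 = 1
depth(h(h(2))) = 1 + depth(h(2)) = 1 + 1 = 2
depth(g(h(g(2, 2)), h(h(2)))) = 1 + max(2, 2) = 3
depth(h(g(h(g(2, 2)), h(h(2))))) = 1 + depth(g(h(g(2, 2)), h(h(2)))) = 1 + 3 = 4
depth(h(h(g(h(g(2, 2)), h(h(2)))))) = 1 + depth(h(g(h(g(2, 2)), h(h(2))))) = 1 + 4 = 5
depth(g(0, 2)) = 1 + max(0, 0) = 1
depth(f(1, 1)) = 1 + max(0, 0) = 1
depth(f(g(0, 2), f(1, 1))) = 1 + max(1, 1) = 2
depth(f(f(g(0, 2), f(1, 1)), 2)) = 1 + max(2, 0) = 3
depth(f(0, f(f(g(0, 2), f(1, 1)), 2))) = 1 + max(0, 3) = 4
depth(f(h(h(g(h(g(2, 2)), h(h(2))))), f(0, f(f(g(0, 2), f(1, 1)), 2)))) = 1 + max(5, 4) = 6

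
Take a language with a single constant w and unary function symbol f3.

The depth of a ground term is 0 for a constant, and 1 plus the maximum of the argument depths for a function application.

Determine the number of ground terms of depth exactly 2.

If N_k denotes the number of depth-≤k ground terms, the 1 constant gives N_0 = 1, and each function symbol of arity r contributes N_{k-1}^r new terms at level k: N_k = 1 + N_{k-1}.
N_0 = 1
N_1 = 1 + 1 = 2
N_2 = 1 + 2 = 3
Terms of depth exactly 2: N_2 − N_1 = 3 − 2 = 1.

1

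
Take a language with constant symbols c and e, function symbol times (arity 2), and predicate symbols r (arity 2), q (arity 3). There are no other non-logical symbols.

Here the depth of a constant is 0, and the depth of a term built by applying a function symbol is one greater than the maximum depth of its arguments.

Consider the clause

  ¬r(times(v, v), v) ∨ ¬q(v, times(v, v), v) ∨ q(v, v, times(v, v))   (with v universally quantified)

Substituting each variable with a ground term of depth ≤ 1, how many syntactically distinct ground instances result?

Ground terms of depth ≤ 1:
  Write N_k for the number of ground terms of depth ≤ k. A term of depth ≤ k is either a constant or a function symbol applied to arguments of depth ≤ k−1, so N_k = 2 + N_{k-1}^2.
  N_0 = 2
  N_1 = 2 + 2^2 = 6
So there are 6 ground terms available for substitution.
The body mentions the single quantified variable v; since ground terms form a free algebra, no two substitutions collapse to the same formula.
Number of ground instances = 6.

6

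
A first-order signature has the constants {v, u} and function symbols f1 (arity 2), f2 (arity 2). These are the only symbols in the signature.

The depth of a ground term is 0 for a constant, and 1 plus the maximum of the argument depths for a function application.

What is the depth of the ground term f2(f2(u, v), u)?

depth(f2(u, v)) = 1 + max(0, 0) = 1
depth(f2(f2(u, v), u)) = 1 + max(1, 0) = 2

2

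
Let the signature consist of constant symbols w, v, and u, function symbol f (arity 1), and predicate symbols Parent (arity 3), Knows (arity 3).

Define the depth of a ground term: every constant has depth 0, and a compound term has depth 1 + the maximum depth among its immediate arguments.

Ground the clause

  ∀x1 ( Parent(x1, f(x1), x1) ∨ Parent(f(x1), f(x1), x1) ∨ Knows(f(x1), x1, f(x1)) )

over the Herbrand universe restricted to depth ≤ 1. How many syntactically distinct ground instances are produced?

Ground terms of depth ≤ 1:
  Count level by level. With function symbols f/1, the terms of depth ≤ k are the 3 constants together with each function applied to depth-≤(k−1) tuples, so N_k = 3 + N_{k-1}.
  N_0 = 3
  N_1 = 3 + 3 = 6
So there are 6 ground terms available for substitution.
The body mentions the single quantified variable x1; since ground terms form a free algebra, no two substitutions collapse to the same formula.
Number of ground instances = 6.

6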